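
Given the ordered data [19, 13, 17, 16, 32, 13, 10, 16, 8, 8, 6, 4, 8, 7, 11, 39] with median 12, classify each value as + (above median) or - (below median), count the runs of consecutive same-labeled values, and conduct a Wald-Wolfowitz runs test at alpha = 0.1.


Step 1: Compute median = 12; label A = above, B = below.
Labels in order: AAAAAABABBBBBBBA  (n_A = 8, n_B = 8)
Step 2: Count runs R = 5.
Step 3: Under H0 (random ordering), E[R] = 2*n_A*n_B/(n_A+n_B) + 1 = 2*8*8/16 + 1 = 9.0000.
        Var[R] = 2*n_A*n_B*(2*n_A*n_B - n_A - n_B) / ((n_A+n_B)^2 * (n_A+n_B-1)) = 14336/3840 = 3.7333.
        SD[R] = 1.9322.
Step 4: Continuity-corrected z = (R + 0.5 - E[R]) / SD[R] = (5 + 0.5 - 9.0000) / 1.9322 = -1.8114.
Step 5: Two-sided p-value via normal approximation = 2*(1 - Phi(|z|)) = 0.070076.
Step 6: alpha = 0.1. reject H0.

R = 5, z = -1.8114, p = 0.070076, reject H0.


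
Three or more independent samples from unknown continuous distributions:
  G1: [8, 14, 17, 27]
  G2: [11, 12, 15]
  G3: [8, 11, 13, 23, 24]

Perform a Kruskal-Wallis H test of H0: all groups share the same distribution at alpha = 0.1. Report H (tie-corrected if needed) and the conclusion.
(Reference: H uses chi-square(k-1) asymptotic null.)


Step 1: Combine all N = 12 observations and assign midranks.
sorted (value, group, rank): (8,G1,1.5), (8,G3,1.5), (11,G2,3.5), (11,G3,3.5), (12,G2,5), (13,G3,6), (14,G1,7), (15,G2,8), (17,G1,9), (23,G3,10), (24,G3,11), (27,G1,12)
Step 2: Sum ranks within each group.
R_1 = 29.5 (n_1 = 4)
R_2 = 16.5 (n_2 = 3)
R_3 = 32 (n_3 = 5)
Step 3: H = 12/(N(N+1)) * sum(R_i^2/n_i) - 3(N+1)
     = 12/(12*13) * (29.5^2/4 + 16.5^2/3 + 32^2/5) - 3*13
     = 0.076923 * 513.112 - 39
     = 0.470192.
Step 4: Ties present; correction factor C = 1 - 12/(12^3 - 12) = 0.993007. Corrected H = 0.470192 / 0.993007 = 0.473504.
Step 5: Under H0, H ~ chi^2(2); p-value = 0.789187.
Step 6: alpha = 0.1. fail to reject H0.

H = 0.4735, df = 2, p = 0.789187, fail to reject H0.


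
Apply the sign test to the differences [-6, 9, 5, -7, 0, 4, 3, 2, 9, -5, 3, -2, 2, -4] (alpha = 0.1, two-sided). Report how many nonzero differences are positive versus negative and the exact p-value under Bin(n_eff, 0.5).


Step 1: Discard zero differences. Original n = 14; n_eff = number of nonzero differences = 13.
Nonzero differences (with sign): -6, +9, +5, -7, +4, +3, +2, +9, -5, +3, -2, +2, -4
Step 2: Count signs: positive = 8, negative = 5.
Step 3: Under H0: P(positive) = 0.5, so the number of positives S ~ Bin(13, 0.5).
Step 4: Two-sided exact p-value = sum of Bin(13,0.5) probabilities at or below the observed probability = 0.581055.
Step 5: alpha = 0.1. fail to reject H0.

n_eff = 13, pos = 8, neg = 5, p = 0.581055, fail to reject H0.


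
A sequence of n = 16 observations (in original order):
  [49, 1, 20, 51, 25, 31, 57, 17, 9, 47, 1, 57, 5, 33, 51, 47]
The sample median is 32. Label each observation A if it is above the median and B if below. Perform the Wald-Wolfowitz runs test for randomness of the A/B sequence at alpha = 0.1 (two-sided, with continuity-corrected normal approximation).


Step 1: Compute median = 32; label A = above, B = below.
Labels in order: ABBABBABBABABAAA  (n_A = 8, n_B = 8)
Step 2: Count runs R = 11.
Step 3: Under H0 (random ordering), E[R] = 2*n_A*n_B/(n_A+n_B) + 1 = 2*8*8/16 + 1 = 9.0000.
        Var[R] = 2*n_A*n_B*(2*n_A*n_B - n_A - n_B) / ((n_A+n_B)^2 * (n_A+n_B-1)) = 14336/3840 = 3.7333.
        SD[R] = 1.9322.
Step 4: Continuity-corrected z = (R - 0.5 - E[R]) / SD[R] = (11 - 0.5 - 9.0000) / 1.9322 = 0.7763.
Step 5: Two-sided p-value via normal approximation = 2*(1 - Phi(|z|)) = 0.437558.
Step 6: alpha = 0.1. fail to reject H0.

R = 11, z = 0.7763, p = 0.437558, fail to reject H0.


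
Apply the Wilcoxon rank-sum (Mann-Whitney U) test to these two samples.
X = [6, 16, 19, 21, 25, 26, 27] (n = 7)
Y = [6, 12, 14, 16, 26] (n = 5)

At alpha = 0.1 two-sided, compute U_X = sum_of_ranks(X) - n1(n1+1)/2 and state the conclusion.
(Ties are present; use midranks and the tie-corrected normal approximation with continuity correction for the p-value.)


Step 1: Combine and sort all 12 observations; assign midranks.
sorted (value, group): (6,X), (6,Y), (12,Y), (14,Y), (16,X), (16,Y), (19,X), (21,X), (25,X), (26,X), (26,Y), (27,X)
ranks: 6->1.5, 6->1.5, 12->3, 14->4, 16->5.5, 16->5.5, 19->7, 21->8, 25->9, 26->10.5, 26->10.5, 27->12
Step 2: Rank sum for X: R1 = 1.5 + 5.5 + 7 + 8 + 9 + 10.5 + 12 = 53.5.
Step 3: U_X = R1 - n1(n1+1)/2 = 53.5 - 7*8/2 = 53.5 - 28 = 25.5.
       U_Y = n1*n2 - U_X = 35 - 25.5 = 9.5.
Step 4: Ties are present, so use the tie-corrected normal approximation (with continuity correction) for the p-value.
Step 5: p-value = 0.220788; compare to alpha = 0.1. fail to reject H0.

U_X = 25.5, p = 0.220788, fail to reject H0 at alpha = 0.1.


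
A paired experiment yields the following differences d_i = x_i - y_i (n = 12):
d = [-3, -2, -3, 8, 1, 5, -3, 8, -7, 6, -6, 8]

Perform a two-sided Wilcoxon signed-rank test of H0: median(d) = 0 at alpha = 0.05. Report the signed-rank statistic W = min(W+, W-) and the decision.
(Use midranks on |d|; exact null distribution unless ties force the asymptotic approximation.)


Step 1: Drop any zero differences (none here) and take |d_i|.
|d| = [3, 2, 3, 8, 1, 5, 3, 8, 7, 6, 6, 8]
Step 2: Midrank |d_i| (ties get averaged ranks).
ranks: |3|->4, |2|->2, |3|->4, |8|->11, |1|->1, |5|->6, |3|->4, |8|->11, |7|->9, |6|->7.5, |6|->7.5, |8|->11
Step 3: Attach original signs; sum ranks with positive sign and with negative sign.
W+ = 11 + 1 + 6 + 11 + 7.5 + 11 = 47.5
W- = 4 + 2 + 4 + 4 + 9 + 7.5 = 30.5
(Check: W+ + W- = 78 should equal n(n+1)/2 = 78.)
Step 4: Test statistic W = min(W+, W-) = 30.5.
Step 5: Ties in |d|, so use the tie-corrected normal approximation.
        E[W] = n(n+1)/4 = 12*13/4 = 39.
        Tie groups: |d|=3 (t=3), |d|=6 (t=2), |d|=8 (t=3); sum(t^3 - t) = 54.
        Var[W] = n(n+1)(2n+1)/24 - sum(t^3-t)/48 = 3900/24 - 54/48 = 161.375.
        z = (W - E[W]) / sqrt(Var[W]) = (30.5 - 39) / 12.7033 = -0.6691.
        Two-sided p = 2*Phi(z) = 0.503422.
Step 6: alpha = 0.05. fail to reject H0.

W+ = 47.5, W- = 30.5, W = min = 30.5, p = 0.503422, fail to reject H0.


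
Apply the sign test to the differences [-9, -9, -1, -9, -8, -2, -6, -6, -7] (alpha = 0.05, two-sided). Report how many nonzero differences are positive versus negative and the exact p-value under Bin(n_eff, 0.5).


Step 1: Discard zero differences. Original n = 9; n_eff = number of nonzero differences = 9.
Nonzero differences (with sign): -9, -9, -1, -9, -8, -2, -6, -6, -7
Step 2: Count signs: positive = 0, negative = 9.
Step 3: Under H0: P(positive) = 0.5, so the number of positives S ~ Bin(9, 0.5).
Step 4: Two-sided exact p-value = sum of Bin(9,0.5) probabilities at or below the observed probability = 0.003906.
Step 5: alpha = 0.05. reject H0.

n_eff = 9, pos = 0, neg = 9, p = 0.003906, reject H0.


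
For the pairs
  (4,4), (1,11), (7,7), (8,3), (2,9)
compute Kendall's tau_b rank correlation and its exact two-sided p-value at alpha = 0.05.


Step 1: Enumerate the 10 unordered pairs (i,j) with i<j and classify each by sign(x_j-x_i) * sign(y_j-y_i).
  (1,2):dx=-3,dy=+7->D; (1,3):dx=+3,dy=+3->C; (1,4):dx=+4,dy=-1->D; (1,5):dx=-2,dy=+5->D
  (2,3):dx=+6,dy=-4->D; (2,4):dx=+7,dy=-8->D; (2,5):dx=+1,dy=-2->D; (3,4):dx=+1,dy=-4->D
  (3,5):dx=-5,dy=+2->D; (4,5):dx=-6,dy=+6->D
Step 2: C = 1, D = 9, total pairs = 10.
Step 3: tau = (C - D)/(n(n-1)/2) = (1 - 9)/10 = -0.800000.
Step 4: Exact two-sided p-value (enumerate n! = 120 permutations of y under H0): p = 0.083333.
Step 5: alpha = 0.05. fail to reject H0.

tau_b = -0.8000 (C=1, D=9), p = 0.083333, fail to reject H0.


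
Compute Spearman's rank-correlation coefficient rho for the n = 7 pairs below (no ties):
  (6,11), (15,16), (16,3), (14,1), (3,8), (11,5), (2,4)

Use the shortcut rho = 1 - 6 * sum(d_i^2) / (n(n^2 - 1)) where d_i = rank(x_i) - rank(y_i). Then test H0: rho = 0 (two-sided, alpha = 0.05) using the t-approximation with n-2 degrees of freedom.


Step 1: Rank x and y separately (midranks; no ties here).
rank(x): 6->3, 15->6, 16->7, 14->5, 3->2, 11->4, 2->1
rank(y): 11->6, 16->7, 3->2, 1->1, 8->5, 5->4, 4->3
Step 2: d_i = R_x(i) - R_y(i); compute d_i^2.
  (3-6)^2=9, (6-7)^2=1, (7-2)^2=25, (5-1)^2=16, (2-5)^2=9, (4-4)^2=0, (1-3)^2=4
sum(d^2) = 64.
Step 3: rho = 1 - 6*64 / (7*(7^2 - 1)) = 1 - 384/336 = -0.142857.
Step 4: Under H0, t = rho * sqrt((n-2)/(1-rho^2)) = -0.3227 ~ t(5).
Step 5: Two-sided p-value from the t-distribution with 5 df = 0.759945.
Step 6: alpha = 0.05. fail to reject H0.

rho = -0.1429, p = 0.759945, fail to reject H0 at alpha = 0.05.


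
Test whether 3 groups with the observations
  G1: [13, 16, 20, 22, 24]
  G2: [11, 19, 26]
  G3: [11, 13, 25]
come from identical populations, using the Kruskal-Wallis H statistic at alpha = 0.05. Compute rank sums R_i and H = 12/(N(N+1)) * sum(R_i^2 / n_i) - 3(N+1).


Step 1: Combine all N = 11 observations and assign midranks.
sorted (value, group, rank): (11,G2,1.5), (11,G3,1.5), (13,G1,3.5), (13,G3,3.5), (16,G1,5), (19,G2,6), (20,G1,7), (22,G1,8), (24,G1,9), (25,G3,10), (26,G2,11)
Step 2: Sum ranks within each group.
R_1 = 32.5 (n_1 = 5)
R_2 = 18.5 (n_2 = 3)
R_3 = 15 (n_3 = 3)
Step 3: H = 12/(N(N+1)) * sum(R_i^2/n_i) - 3(N+1)
     = 12/(11*12) * (32.5^2/5 + 18.5^2/3 + 15^2/3) - 3*12
     = 0.090909 * 400.333 - 36
     = 0.393939.
Step 4: Ties present; correction factor C = 1 - 12/(11^3 - 11) = 0.990909. Corrected H = 0.393939 / 0.990909 = 0.397554.
Step 5: Under H0, H ~ chi^2(2); p-value = 0.819733.
Step 6: alpha = 0.05. fail to reject H0.

H = 0.3976, df = 2, p = 0.819733, fail to reject H0.


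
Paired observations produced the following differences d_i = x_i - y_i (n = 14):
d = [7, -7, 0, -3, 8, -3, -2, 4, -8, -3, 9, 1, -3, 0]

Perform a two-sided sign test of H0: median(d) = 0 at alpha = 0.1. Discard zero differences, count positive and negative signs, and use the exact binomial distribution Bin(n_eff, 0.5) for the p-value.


Step 1: Discard zero differences. Original n = 14; n_eff = number of nonzero differences = 12.
Nonzero differences (with sign): +7, -7, -3, +8, -3, -2, +4, -8, -3, +9, +1, -3
Step 2: Count signs: positive = 5, negative = 7.
Step 3: Under H0: P(positive) = 0.5, so the number of positives S ~ Bin(12, 0.5).
Step 4: Two-sided exact p-value = sum of Bin(12,0.5) probabilities at or below the observed probability = 0.774414.
Step 5: alpha = 0.1. fail to reject H0.

n_eff = 12, pos = 5, neg = 7, p = 0.774414, fail to reject H0.


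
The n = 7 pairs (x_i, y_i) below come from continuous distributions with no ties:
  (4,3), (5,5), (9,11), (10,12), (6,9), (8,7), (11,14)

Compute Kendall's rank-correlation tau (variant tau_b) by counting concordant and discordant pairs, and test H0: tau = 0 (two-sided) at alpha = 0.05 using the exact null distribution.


Step 1: Enumerate the 21 unordered pairs (i,j) with i<j and classify each by sign(x_j-x_i) * sign(y_j-y_i).
  (1,2):dx=+1,dy=+2->C; (1,3):dx=+5,dy=+8->C; (1,4):dx=+6,dy=+9->C; (1,5):dx=+2,dy=+6->C
  (1,6):dx=+4,dy=+4->C; (1,7):dx=+7,dy=+11->C; (2,3):dx=+4,dy=+6->C; (2,4):dx=+5,dy=+7->C
  (2,5):dx=+1,dy=+4->C; (2,6):dx=+3,dy=+2->C; (2,7):dx=+6,dy=+9->C; (3,4):dx=+1,dy=+1->C
  (3,5):dx=-3,dy=-2->C; (3,6):dx=-1,dy=-4->C; (3,7):dx=+2,dy=+3->C; (4,5):dx=-4,dy=-3->C
  (4,6):dx=-2,dy=-5->C; (4,7):dx=+1,dy=+2->C; (5,6):dx=+2,dy=-2->D; (5,7):dx=+5,dy=+5->C
  (6,7):dx=+3,dy=+7->C
Step 2: C = 20, D = 1, total pairs = 21.
Step 3: tau = (C - D)/(n(n-1)/2) = (20 - 1)/21 = 0.904762.
Step 4: Exact two-sided p-value (enumerate n! = 5040 permutations of y under H0): p = 0.002778.
Step 5: alpha = 0.05. reject H0.

tau_b = 0.9048 (C=20, D=1), p = 0.002778, reject H0.


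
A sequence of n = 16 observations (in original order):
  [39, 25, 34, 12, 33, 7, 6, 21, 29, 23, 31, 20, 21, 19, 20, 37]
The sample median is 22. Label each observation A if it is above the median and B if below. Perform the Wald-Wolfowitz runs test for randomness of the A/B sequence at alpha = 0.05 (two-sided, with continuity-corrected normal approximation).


Step 1: Compute median = 22; label A = above, B = below.
Labels in order: AAABABBBAAABBBBA  (n_A = 8, n_B = 8)
Step 2: Count runs R = 7.
Step 3: Under H0 (random ordering), E[R] = 2*n_A*n_B/(n_A+n_B) + 1 = 2*8*8/16 + 1 = 9.0000.
        Var[R] = 2*n_A*n_B*(2*n_A*n_B - n_A - n_B) / ((n_A+n_B)^2 * (n_A+n_B-1)) = 14336/3840 = 3.7333.
        SD[R] = 1.9322.
Step 4: Continuity-corrected z = (R + 0.5 - E[R]) / SD[R] = (7 + 0.5 - 9.0000) / 1.9322 = -0.7763.
Step 5: Two-sided p-value via normal approximation = 2*(1 - Phi(|z|)) = 0.437558.
Step 6: alpha = 0.05. fail to reject H0.

R = 7, z = -0.7763, p = 0.437558, fail to reject H0.


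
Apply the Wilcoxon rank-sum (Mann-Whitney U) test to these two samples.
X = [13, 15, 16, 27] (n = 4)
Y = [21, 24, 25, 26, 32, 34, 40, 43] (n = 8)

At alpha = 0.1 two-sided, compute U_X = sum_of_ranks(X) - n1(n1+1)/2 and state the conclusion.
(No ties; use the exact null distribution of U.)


Step 1: Combine and sort all 12 observations; assign midranks.
sorted (value, group): (13,X), (15,X), (16,X), (21,Y), (24,Y), (25,Y), (26,Y), (27,X), (32,Y), (34,Y), (40,Y), (43,Y)
ranks: 13->1, 15->2, 16->3, 21->4, 24->5, 25->6, 26->7, 27->8, 32->9, 34->10, 40->11, 43->12
Step 2: Rank sum for X: R1 = 1 + 2 + 3 + 8 = 14.
Step 3: U_X = R1 - n1(n1+1)/2 = 14 - 4*5/2 = 14 - 10 = 4.
       U_Y = n1*n2 - U_X = 32 - 4 = 28.
Step 4: No ties, so the exact null distribution of U (based on enumerating the C(12,4) = 495 equally likely rank assignments) gives the two-sided p-value.
Step 5: p-value = 0.048485; compare to alpha = 0.1. reject H0.

U_X = 4, p = 0.048485, reject H0 at alpha = 0.1.


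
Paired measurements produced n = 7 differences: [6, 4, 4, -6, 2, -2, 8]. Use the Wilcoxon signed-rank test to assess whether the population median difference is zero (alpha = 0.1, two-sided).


Step 1: Drop any zero differences (none here) and take |d_i|.
|d| = [6, 4, 4, 6, 2, 2, 8]
Step 2: Midrank |d_i| (ties get averaged ranks).
ranks: |6|->5.5, |4|->3.5, |4|->3.5, |6|->5.5, |2|->1.5, |2|->1.5, |8|->7
Step 3: Attach original signs; sum ranks with positive sign and with negative sign.
W+ = 5.5 + 3.5 + 3.5 + 1.5 + 7 = 21
W- = 5.5 + 1.5 = 7
(Check: W+ + W- = 28 should equal n(n+1)/2 = 28.)
Step 4: Test statistic W = min(W+, W-) = 7.
Step 5: Ties in |d|, so use the tie-corrected normal approximation.
        E[W] = n(n+1)/4 = 7*8/4 = 14.
        Tie groups: |d|=2 (t=2), |d|=4 (t=2), |d|=6 (t=2); sum(t^3 - t) = 18.
        Var[W] = n(n+1)(2n+1)/24 - sum(t^3-t)/48 = 840/24 - 18/48 = 34.625.
        z = (W - E[W]) / sqrt(Var[W]) = (7 - 14) / 5.8843 = -1.1896.
        Two-sided p = 2*Phi(z) = 0.234201.
Step 6: alpha = 0.1. fail to reject H0.

W+ = 21, W- = 7, W = min = 7, p = 0.234201, fail to reject H0.


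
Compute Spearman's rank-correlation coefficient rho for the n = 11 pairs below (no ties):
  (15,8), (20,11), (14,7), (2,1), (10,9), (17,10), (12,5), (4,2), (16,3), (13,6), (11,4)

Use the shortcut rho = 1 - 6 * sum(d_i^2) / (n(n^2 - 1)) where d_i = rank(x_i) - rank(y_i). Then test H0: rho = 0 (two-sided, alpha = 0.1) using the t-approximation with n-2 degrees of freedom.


Step 1: Rank x and y separately (midranks; no ties here).
rank(x): 15->8, 20->11, 14->7, 2->1, 10->3, 17->10, 12->5, 4->2, 16->9, 13->6, 11->4
rank(y): 8->8, 11->11, 7->7, 1->1, 9->9, 10->10, 5->5, 2->2, 3->3, 6->6, 4->4
Step 2: d_i = R_x(i) - R_y(i); compute d_i^2.
  (8-8)^2=0, (11-11)^2=0, (7-7)^2=0, (1-1)^2=0, (3-9)^2=36, (10-10)^2=0, (5-5)^2=0, (2-2)^2=0, (9-3)^2=36, (6-6)^2=0, (4-4)^2=0
sum(d^2) = 72.
Step 3: rho = 1 - 6*72 / (11*(11^2 - 1)) = 1 - 432/1320 = 0.672727.
Step 4: Under H0, t = rho * sqrt((n-2)/(1-rho^2)) = 2.7277 ~ t(9).
Step 5: Two-sided p-value from the t-distribution with 9 df = 0.023313.
Step 6: alpha = 0.1. reject H0.

rho = 0.6727, p = 0.023313, reject H0 at alpha = 0.1.


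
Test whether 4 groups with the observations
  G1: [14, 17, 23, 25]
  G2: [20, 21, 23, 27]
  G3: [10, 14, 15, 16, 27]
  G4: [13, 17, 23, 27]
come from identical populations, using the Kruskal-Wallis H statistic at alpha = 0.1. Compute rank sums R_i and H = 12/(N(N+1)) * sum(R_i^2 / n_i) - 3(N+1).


Step 1: Combine all N = 17 observations and assign midranks.
sorted (value, group, rank): (10,G3,1), (13,G4,2), (14,G1,3.5), (14,G3,3.5), (15,G3,5), (16,G3,6), (17,G1,7.5), (17,G4,7.5), (20,G2,9), (21,G2,10), (23,G1,12), (23,G2,12), (23,G4,12), (25,G1,14), (27,G2,16), (27,G3,16), (27,G4,16)
Step 2: Sum ranks within each group.
R_1 = 37 (n_1 = 4)
R_2 = 47 (n_2 = 4)
R_3 = 31.5 (n_3 = 5)
R_4 = 37.5 (n_4 = 4)
Step 3: H = 12/(N(N+1)) * sum(R_i^2/n_i) - 3(N+1)
     = 12/(17*18) * (37^2/4 + 47^2/4 + 31.5^2/5 + 37.5^2/4) - 3*18
     = 0.039216 * 1444.51 - 54
     = 2.647549.
Step 4: Ties present; correction factor C = 1 - 60/(17^3 - 17) = 0.987745. Corrected H = 2.647549 / 0.987745 = 2.680397.
Step 5: Under H0, H ~ chi^2(3); p-value = 0.443569.
Step 6: alpha = 0.1. fail to reject H0.

H = 2.6804, df = 3, p = 0.443569, fail to reject H0.


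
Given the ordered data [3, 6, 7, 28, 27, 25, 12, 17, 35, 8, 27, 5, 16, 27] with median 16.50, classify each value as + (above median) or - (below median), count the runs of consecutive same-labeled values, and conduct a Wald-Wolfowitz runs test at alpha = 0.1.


Step 1: Compute median = 16.50; label A = above, B = below.
Labels in order: BBBAAABAABABBA  (n_A = 7, n_B = 7)
Step 2: Count runs R = 8.
Step 3: Under H0 (random ordering), E[R] = 2*n_A*n_B/(n_A+n_B) + 1 = 2*7*7/14 + 1 = 8.0000.
        Var[R] = 2*n_A*n_B*(2*n_A*n_B - n_A - n_B) / ((n_A+n_B)^2 * (n_A+n_B-1)) = 8232/2548 = 3.2308.
        SD[R] = 1.7974.
Step 4: R = E[R], so z = 0 with no continuity correction.
Step 5: Two-sided p-value via normal approximation = 2*(1 - Phi(|z|)) = 1.000000.
Step 6: alpha = 0.1. fail to reject H0.

R = 8, z = 0.0000, p = 1.000000, fail to reject H0.


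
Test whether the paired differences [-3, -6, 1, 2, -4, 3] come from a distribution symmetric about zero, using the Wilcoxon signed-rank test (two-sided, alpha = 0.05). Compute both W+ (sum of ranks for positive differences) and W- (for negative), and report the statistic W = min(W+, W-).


Step 1: Drop any zero differences (none here) and take |d_i|.
|d| = [3, 6, 1, 2, 4, 3]
Step 2: Midrank |d_i| (ties get averaged ranks).
ranks: |3|->3.5, |6|->6, |1|->1, |2|->2, |4|->5, |3|->3.5
Step 3: Attach original signs; sum ranks with positive sign and with negative sign.
W+ = 1 + 2 + 3.5 = 6.5
W- = 3.5 + 6 + 5 = 14.5
(Check: W+ + W- = 21 should equal n(n+1)/2 = 21.)
Step 4: Test statistic W = min(W+, W-) = 6.5.
Step 5: Ties in |d|, so use the tie-corrected normal approximation.
        E[W] = n(n+1)/4 = 6*7/4 = 10.5.
        Tie groups: |d|=3 (t=2); sum(t^3 - t) = 6.
        Var[W] = n(n+1)(2n+1)/24 - sum(t^3-t)/48 = 546/24 - 6/48 = 22.625.
        z = (W - E[W]) / sqrt(Var[W]) = (6.5 - 10.5) / 4.7566 = -0.8409.
        Two-sided p = 2*Phi(z) = 0.400381.
Step 6: alpha = 0.05. fail to reject H0.

W+ = 6.5, W- = 14.5, W = min = 6.5, p = 0.400381, fail to reject H0.


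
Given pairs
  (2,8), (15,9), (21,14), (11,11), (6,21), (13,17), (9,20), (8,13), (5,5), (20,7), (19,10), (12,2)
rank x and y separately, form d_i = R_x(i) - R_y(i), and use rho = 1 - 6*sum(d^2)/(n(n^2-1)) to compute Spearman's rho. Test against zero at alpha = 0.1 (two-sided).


Step 1: Rank x and y separately (midranks; no ties here).
rank(x): 2->1, 15->9, 21->12, 11->6, 6->3, 13->8, 9->5, 8->4, 5->2, 20->11, 19->10, 12->7
rank(y): 8->4, 9->5, 14->9, 11->7, 21->12, 17->10, 20->11, 13->8, 5->2, 7->3, 10->6, 2->1
Step 2: d_i = R_x(i) - R_y(i); compute d_i^2.
  (1-4)^2=9, (9-5)^2=16, (12-9)^2=9, (6-7)^2=1, (3-12)^2=81, (8-10)^2=4, (5-11)^2=36, (4-8)^2=16, (2-2)^2=0, (11-3)^2=64, (10-6)^2=16, (7-1)^2=36
sum(d^2) = 288.
Step 3: rho = 1 - 6*288 / (12*(12^2 - 1)) = 1 - 1728/1716 = -0.006993.
Step 4: Under H0, t = rho * sqrt((n-2)/(1-rho^2)) = -0.0221 ~ t(10).
Step 5: Two-sided p-value from the t-distribution with 10 df = 0.982792.
Step 6: alpha = 0.1. fail to reject H0.

rho = -0.0070, p = 0.982792, fail to reject H0 at alpha = 0.1.


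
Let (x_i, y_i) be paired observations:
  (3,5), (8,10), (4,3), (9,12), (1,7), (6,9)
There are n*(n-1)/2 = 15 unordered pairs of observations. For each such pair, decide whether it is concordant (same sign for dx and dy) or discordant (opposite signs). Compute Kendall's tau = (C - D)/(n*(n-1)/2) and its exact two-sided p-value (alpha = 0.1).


Step 1: Enumerate the 15 unordered pairs (i,j) with i<j and classify each by sign(x_j-x_i) * sign(y_j-y_i).
  (1,2):dx=+5,dy=+5->C; (1,3):dx=+1,dy=-2->D; (1,4):dx=+6,dy=+7->C; (1,5):dx=-2,dy=+2->D
  (1,6):dx=+3,dy=+4->C; (2,3):dx=-4,dy=-7->C; (2,4):dx=+1,dy=+2->C; (2,5):dx=-7,dy=-3->C
  (2,6):dx=-2,dy=-1->C; (3,4):dx=+5,dy=+9->C; (3,5):dx=-3,dy=+4->D; (3,6):dx=+2,dy=+6->C
  (4,5):dx=-8,dy=-5->C; (4,6):dx=-3,dy=-3->C; (5,6):dx=+5,dy=+2->C
Step 2: C = 12, D = 3, total pairs = 15.
Step 3: tau = (C - D)/(n(n-1)/2) = (12 - 3)/15 = 0.600000.
Step 4: Exact two-sided p-value (enumerate n! = 720 permutations of y under H0): p = 0.136111.
Step 5: alpha = 0.1. fail to reject H0.

tau_b = 0.6000 (C=12, D=3), p = 0.136111, fail to reject H0.


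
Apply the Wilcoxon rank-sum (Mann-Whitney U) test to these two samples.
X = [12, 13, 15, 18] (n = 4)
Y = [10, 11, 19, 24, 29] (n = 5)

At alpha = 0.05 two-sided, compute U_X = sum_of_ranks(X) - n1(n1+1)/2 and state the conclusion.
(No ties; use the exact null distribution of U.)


Step 1: Combine and sort all 9 observations; assign midranks.
sorted (value, group): (10,Y), (11,Y), (12,X), (13,X), (15,X), (18,X), (19,Y), (24,Y), (29,Y)
ranks: 10->1, 11->2, 12->3, 13->4, 15->5, 18->6, 19->7, 24->8, 29->9
Step 2: Rank sum for X: R1 = 3 + 4 + 5 + 6 = 18.
Step 3: U_X = R1 - n1(n1+1)/2 = 18 - 4*5/2 = 18 - 10 = 8.
       U_Y = n1*n2 - U_X = 20 - 8 = 12.
Step 4: No ties, so the exact null distribution of U (based on enumerating the C(9,4) = 126 equally likely rank assignments) gives the two-sided p-value.
Step 5: p-value = 0.730159; compare to alpha = 0.05. fail to reject H0.

U_X = 8, p = 0.730159, fail to reject H0 at alpha = 0.05.


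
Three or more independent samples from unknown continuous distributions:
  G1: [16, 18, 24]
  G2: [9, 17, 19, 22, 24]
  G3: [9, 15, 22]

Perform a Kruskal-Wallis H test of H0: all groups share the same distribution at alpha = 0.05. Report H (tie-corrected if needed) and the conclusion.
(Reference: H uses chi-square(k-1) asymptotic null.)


Step 1: Combine all N = 11 observations and assign midranks.
sorted (value, group, rank): (9,G2,1.5), (9,G3,1.5), (15,G3,3), (16,G1,4), (17,G2,5), (18,G1,6), (19,G2,7), (22,G2,8.5), (22,G3,8.5), (24,G1,10.5), (24,G2,10.5)
Step 2: Sum ranks within each group.
R_1 = 20.5 (n_1 = 3)
R_2 = 32.5 (n_2 = 5)
R_3 = 13 (n_3 = 3)
Step 3: H = 12/(N(N+1)) * sum(R_i^2/n_i) - 3(N+1)
     = 12/(11*12) * (20.5^2/3 + 32.5^2/5 + 13^2/3) - 3*12
     = 0.090909 * 407.667 - 36
     = 1.060606.
Step 4: Ties present; correction factor C = 1 - 18/(11^3 - 11) = 0.986364. Corrected H = 1.060606 / 0.986364 = 1.075269.
Step 5: Under H0, H ~ chi^2(2); p-value = 0.584128.
Step 6: alpha = 0.05. fail to reject H0.

H = 1.0753, df = 2, p = 0.584128, fail to reject H0.


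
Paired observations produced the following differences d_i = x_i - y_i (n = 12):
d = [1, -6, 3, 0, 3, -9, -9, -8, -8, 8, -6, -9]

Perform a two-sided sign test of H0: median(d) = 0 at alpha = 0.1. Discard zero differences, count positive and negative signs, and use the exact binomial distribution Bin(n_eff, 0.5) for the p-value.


Step 1: Discard zero differences. Original n = 12; n_eff = number of nonzero differences = 11.
Nonzero differences (with sign): +1, -6, +3, +3, -9, -9, -8, -8, +8, -6, -9
Step 2: Count signs: positive = 4, negative = 7.
Step 3: Under H0: P(positive) = 0.5, so the number of positives S ~ Bin(11, 0.5).
Step 4: Two-sided exact p-value = sum of Bin(11,0.5) probabilities at or below the observed probability = 0.548828.
Step 5: alpha = 0.1. fail to reject H0.

n_eff = 11, pos = 4, neg = 7, p = 0.548828, fail to reject H0.


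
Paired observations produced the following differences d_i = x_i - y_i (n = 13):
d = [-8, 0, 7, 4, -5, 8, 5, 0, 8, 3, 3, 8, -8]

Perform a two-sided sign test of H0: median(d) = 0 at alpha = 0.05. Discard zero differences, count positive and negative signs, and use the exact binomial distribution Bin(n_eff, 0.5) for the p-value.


Step 1: Discard zero differences. Original n = 13; n_eff = number of nonzero differences = 11.
Nonzero differences (with sign): -8, +7, +4, -5, +8, +5, +8, +3, +3, +8, -8
Step 2: Count signs: positive = 8, negative = 3.
Step 3: Under H0: P(positive) = 0.5, so the number of positives S ~ Bin(11, 0.5).
Step 4: Two-sided exact p-value = sum of Bin(11,0.5) probabilities at or below the observed probability = 0.226562.
Step 5: alpha = 0.05. fail to reject H0.

n_eff = 11, pos = 8, neg = 3, p = 0.226562, fail to reject H0.


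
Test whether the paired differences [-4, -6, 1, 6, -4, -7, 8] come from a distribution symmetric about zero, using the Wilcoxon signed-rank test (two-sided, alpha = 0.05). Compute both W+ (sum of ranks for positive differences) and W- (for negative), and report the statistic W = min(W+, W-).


Step 1: Drop any zero differences (none here) and take |d_i|.
|d| = [4, 6, 1, 6, 4, 7, 8]
Step 2: Midrank |d_i| (ties get averaged ranks).
ranks: |4|->2.5, |6|->4.5, |1|->1, |6|->4.5, |4|->2.5, |7|->6, |8|->7
Step 3: Attach original signs; sum ranks with positive sign and with negative sign.
W+ = 1 + 4.5 + 7 = 12.5
W- = 2.5 + 4.5 + 2.5 + 6 = 15.5
(Check: W+ + W- = 28 should equal n(n+1)/2 = 28.)
Step 4: Test statistic W = min(W+, W-) = 12.5.
Step 5: Ties in |d|, so use the tie-corrected normal approximation.
        E[W] = n(n+1)/4 = 7*8/4 = 14.
        Tie groups: |d|=4 (t=2), |d|=6 (t=2); sum(t^3 - t) = 12.
        Var[W] = n(n+1)(2n+1)/24 - sum(t^3-t)/48 = 840/24 - 12/48 = 34.75.
        z = (W - E[W]) / sqrt(Var[W]) = (12.5 - 14) / 5.8949 = -0.2545.
        Two-sided p = 2*Phi(z) = 0.799143.
Step 6: alpha = 0.05. fail to reject H0.

W+ = 12.5, W- = 15.5, W = min = 12.5, p = 0.799143, fail to reject H0.


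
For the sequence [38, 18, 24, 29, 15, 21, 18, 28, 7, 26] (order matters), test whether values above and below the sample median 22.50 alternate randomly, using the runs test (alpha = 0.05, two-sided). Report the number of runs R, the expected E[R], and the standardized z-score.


Step 1: Compute median = 22.50; label A = above, B = below.
Labels in order: ABAABBBABA  (n_A = 5, n_B = 5)
Step 2: Count runs R = 7.
Step 3: Under H0 (random ordering), E[R] = 2*n_A*n_B/(n_A+n_B) + 1 = 2*5*5/10 + 1 = 6.0000.
        Var[R] = 2*n_A*n_B*(2*n_A*n_B - n_A - n_B) / ((n_A+n_B)^2 * (n_A+n_B-1)) = 2000/900 = 2.2222.
        SD[R] = 1.4907.
Step 4: Continuity-corrected z = (R - 0.5 - E[R]) / SD[R] = (7 - 0.5 - 6.0000) / 1.4907 = 0.3354.
Step 5: Two-sided p-value via normal approximation = 2*(1 - Phi(|z|)) = 0.737316.
Step 6: alpha = 0.05. fail to reject H0.

R = 7, z = 0.3354, p = 0.737316, fail to reject H0.


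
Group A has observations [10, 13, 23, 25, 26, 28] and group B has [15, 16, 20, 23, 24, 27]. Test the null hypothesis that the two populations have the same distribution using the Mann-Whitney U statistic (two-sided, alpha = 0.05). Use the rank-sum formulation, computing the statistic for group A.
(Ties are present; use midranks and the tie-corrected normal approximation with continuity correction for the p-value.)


Step 1: Combine and sort all 12 observations; assign midranks.
sorted (value, group): (10,X), (13,X), (15,Y), (16,Y), (20,Y), (23,X), (23,Y), (24,Y), (25,X), (26,X), (27,Y), (28,X)
ranks: 10->1, 13->2, 15->3, 16->4, 20->5, 23->6.5, 23->6.5, 24->8, 25->9, 26->10, 27->11, 28->12
Step 2: Rank sum for X: R1 = 1 + 2 + 6.5 + 9 + 10 + 12 = 40.5.
Step 3: U_X = R1 - n1(n1+1)/2 = 40.5 - 6*7/2 = 40.5 - 21 = 19.5.
       U_Y = n1*n2 - U_X = 36 - 19.5 = 16.5.
Step 4: Ties are present, so use the tie-corrected normal approximation (with continuity correction) for the p-value.
Step 5: p-value = 0.872559; compare to alpha = 0.05. fail to reject H0.

U_X = 19.5, p = 0.872559, fail to reject H0 at alpha = 0.05.


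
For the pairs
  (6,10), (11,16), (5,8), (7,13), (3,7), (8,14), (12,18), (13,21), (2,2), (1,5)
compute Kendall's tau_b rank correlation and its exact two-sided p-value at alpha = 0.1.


Step 1: Enumerate the 45 unordered pairs (i,j) with i<j and classify each by sign(x_j-x_i) * sign(y_j-y_i).
  (1,2):dx=+5,dy=+6->C; (1,3):dx=-1,dy=-2->C; (1,4):dx=+1,dy=+3->C; (1,5):dx=-3,dy=-3->C
  (1,6):dx=+2,dy=+4->C; (1,7):dx=+6,dy=+8->C; (1,8):dx=+7,dy=+11->C; (1,9):dx=-4,dy=-8->C
  (1,10):dx=-5,dy=-5->C; (2,3):dx=-6,dy=-8->C; (2,4):dx=-4,dy=-3->C; (2,5):dx=-8,dy=-9->C
  (2,6):dx=-3,dy=-2->C; (2,7):dx=+1,dy=+2->C; (2,8):dx=+2,dy=+5->C; (2,9):dx=-9,dy=-14->C
  (2,10):dx=-10,dy=-11->C; (3,4):dx=+2,dy=+5->C; (3,5):dx=-2,dy=-1->C; (3,6):dx=+3,dy=+6->C
  (3,7):dx=+7,dy=+10->C; (3,8):dx=+8,dy=+13->C; (3,9):dx=-3,dy=-6->C; (3,10):dx=-4,dy=-3->C
  (4,5):dx=-4,dy=-6->C; (4,6):dx=+1,dy=+1->C; (4,7):dx=+5,dy=+5->C; (4,8):dx=+6,dy=+8->C
  (4,9):dx=-5,dy=-11->C; (4,10):dx=-6,dy=-8->C; (5,6):dx=+5,dy=+7->C; (5,7):dx=+9,dy=+11->C
  (5,8):dx=+10,dy=+14->C; (5,9):dx=-1,dy=-5->C; (5,10):dx=-2,dy=-2->C; (6,7):dx=+4,dy=+4->C
  (6,8):dx=+5,dy=+7->C; (6,9):dx=-6,dy=-12->C; (6,10):dx=-7,dy=-9->C; (7,8):dx=+1,dy=+3->C
  (7,9):dx=-10,dy=-16->C; (7,10):dx=-11,dy=-13->C; (8,9):dx=-11,dy=-19->C; (8,10):dx=-12,dy=-16->C
  (9,10):dx=-1,dy=+3->D
Step 2: C = 44, D = 1, total pairs = 45.
Step 3: tau = (C - D)/(n(n-1)/2) = (44 - 1)/45 = 0.955556.
Step 4: Exact two-sided p-value (enumerate n! = 3628800 permutations of y under H0): p = 0.000006.
Step 5: alpha = 0.1. reject H0.

tau_b = 0.9556 (C=44, D=1), p = 0.000006, reject H0.


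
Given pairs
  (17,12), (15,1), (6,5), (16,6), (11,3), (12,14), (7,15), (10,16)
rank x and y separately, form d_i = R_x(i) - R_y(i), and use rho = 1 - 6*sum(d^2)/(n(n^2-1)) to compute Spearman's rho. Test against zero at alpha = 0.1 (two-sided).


Step 1: Rank x and y separately (midranks; no ties here).
rank(x): 17->8, 15->6, 6->1, 16->7, 11->4, 12->5, 7->2, 10->3
rank(y): 12->5, 1->1, 5->3, 6->4, 3->2, 14->6, 15->7, 16->8
Step 2: d_i = R_x(i) - R_y(i); compute d_i^2.
  (8-5)^2=9, (6-1)^2=25, (1-3)^2=4, (7-4)^2=9, (4-2)^2=4, (5-6)^2=1, (2-7)^2=25, (3-8)^2=25
sum(d^2) = 102.
Step 3: rho = 1 - 6*102 / (8*(8^2 - 1)) = 1 - 612/504 = -0.214286.
Step 4: Under H0, t = rho * sqrt((n-2)/(1-rho^2)) = -0.5374 ~ t(6).
Step 5: Two-sided p-value from the t-distribution with 6 df = 0.610344.
Step 6: alpha = 0.1. fail to reject H0.

rho = -0.2143, p = 0.610344, fail to reject H0 at alpha = 0.1.


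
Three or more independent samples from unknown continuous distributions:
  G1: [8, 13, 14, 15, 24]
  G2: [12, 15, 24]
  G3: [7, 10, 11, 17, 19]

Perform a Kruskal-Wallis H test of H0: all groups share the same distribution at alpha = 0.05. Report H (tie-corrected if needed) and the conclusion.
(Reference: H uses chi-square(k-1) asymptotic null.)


Step 1: Combine all N = 13 observations and assign midranks.
sorted (value, group, rank): (7,G3,1), (8,G1,2), (10,G3,3), (11,G3,4), (12,G2,5), (13,G1,6), (14,G1,7), (15,G1,8.5), (15,G2,8.5), (17,G3,10), (19,G3,11), (24,G1,12.5), (24,G2,12.5)
Step 2: Sum ranks within each group.
R_1 = 36 (n_1 = 5)
R_2 = 26 (n_2 = 3)
R_3 = 29 (n_3 = 5)
Step 3: H = 12/(N(N+1)) * sum(R_i^2/n_i) - 3(N+1)
     = 12/(13*14) * (36^2/5 + 26^2/3 + 29^2/5) - 3*14
     = 0.065934 * 652.733 - 42
     = 1.037363.
Step 4: Ties present; correction factor C = 1 - 12/(13^3 - 13) = 0.994505. Corrected H = 1.037363 / 0.994505 = 1.043094.
Step 5: Under H0, H ~ chi^2(2); p-value = 0.593602.
Step 6: alpha = 0.05. fail to reject H0.

H = 1.0431, df = 2, p = 0.593602, fail to reject H0.


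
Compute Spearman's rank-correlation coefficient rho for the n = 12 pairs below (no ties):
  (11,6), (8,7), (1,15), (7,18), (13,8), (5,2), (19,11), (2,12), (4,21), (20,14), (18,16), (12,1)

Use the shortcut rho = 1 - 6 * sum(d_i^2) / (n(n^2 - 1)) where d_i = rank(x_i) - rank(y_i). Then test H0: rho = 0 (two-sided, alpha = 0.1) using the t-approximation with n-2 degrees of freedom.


Step 1: Rank x and y separately (midranks; no ties here).
rank(x): 11->7, 8->6, 1->1, 7->5, 13->9, 5->4, 19->11, 2->2, 4->3, 20->12, 18->10, 12->8
rank(y): 6->3, 7->4, 15->9, 18->11, 8->5, 2->2, 11->6, 12->7, 21->12, 14->8, 16->10, 1->1
Step 2: d_i = R_x(i) - R_y(i); compute d_i^2.
  (7-3)^2=16, (6-4)^2=4, (1-9)^2=64, (5-11)^2=36, (9-5)^2=16, (4-2)^2=4, (11-6)^2=25, (2-7)^2=25, (3-12)^2=81, (12-8)^2=16, (10-10)^2=0, (8-1)^2=49
sum(d^2) = 336.
Step 3: rho = 1 - 6*336 / (12*(12^2 - 1)) = 1 - 2016/1716 = -0.174825.
Step 4: Under H0, t = rho * sqrt((n-2)/(1-rho^2)) = -0.5615 ~ t(10).
Step 5: Two-sided p-value from the t-distribution with 10 df = 0.586824.
Step 6: alpha = 0.1. fail to reject H0.

rho = -0.1748, p = 0.586824, fail to reject H0 at alpha = 0.1.


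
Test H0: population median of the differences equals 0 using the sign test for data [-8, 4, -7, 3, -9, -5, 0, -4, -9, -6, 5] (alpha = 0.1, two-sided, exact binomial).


Step 1: Discard zero differences. Original n = 11; n_eff = number of nonzero differences = 10.
Nonzero differences (with sign): -8, +4, -7, +3, -9, -5, -4, -9, -6, +5
Step 2: Count signs: positive = 3, negative = 7.
Step 3: Under H0: P(positive) = 0.5, so the number of positives S ~ Bin(10, 0.5).
Step 4: Two-sided exact p-value = sum of Bin(10,0.5) probabilities at or below the observed probability = 0.343750.
Step 5: alpha = 0.1. fail to reject H0.

n_eff = 10, pos = 3, neg = 7, p = 0.343750, fail to reject H0.


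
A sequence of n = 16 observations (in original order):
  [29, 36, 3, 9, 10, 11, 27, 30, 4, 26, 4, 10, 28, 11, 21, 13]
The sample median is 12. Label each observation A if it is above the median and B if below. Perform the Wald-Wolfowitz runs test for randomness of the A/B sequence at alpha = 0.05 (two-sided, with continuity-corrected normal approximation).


Step 1: Compute median = 12; label A = above, B = below.
Labels in order: AABBBBAABABBABAA  (n_A = 8, n_B = 8)
Step 2: Count runs R = 9.
Step 3: Under H0 (random ordering), E[R] = 2*n_A*n_B/(n_A+n_B) + 1 = 2*8*8/16 + 1 = 9.0000.
        Var[R] = 2*n_A*n_B*(2*n_A*n_B - n_A - n_B) / ((n_A+n_B)^2 * (n_A+n_B-1)) = 14336/3840 = 3.7333.
        SD[R] = 1.9322.
Step 4: R = E[R], so z = 0 with no continuity correction.
Step 5: Two-sided p-value via normal approximation = 2*(1 - Phi(|z|)) = 1.000000.
Step 6: alpha = 0.05. fail to reject H0.

R = 9, z = 0.0000, p = 1.000000, fail to reject H0.


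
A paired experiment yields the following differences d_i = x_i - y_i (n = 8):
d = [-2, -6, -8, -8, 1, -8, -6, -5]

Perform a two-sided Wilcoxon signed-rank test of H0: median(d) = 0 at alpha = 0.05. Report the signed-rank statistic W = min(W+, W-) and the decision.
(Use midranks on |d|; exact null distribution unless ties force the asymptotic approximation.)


Step 1: Drop any zero differences (none here) and take |d_i|.
|d| = [2, 6, 8, 8, 1, 8, 6, 5]
Step 2: Midrank |d_i| (ties get averaged ranks).
ranks: |2|->2, |6|->4.5, |8|->7, |8|->7, |1|->1, |8|->7, |6|->4.5, |5|->3
Step 3: Attach original signs; sum ranks with positive sign and with negative sign.
W+ = 1 = 1
W- = 2 + 4.5 + 7 + 7 + 7 + 4.5 + 3 = 35
(Check: W+ + W- = 36 should equal n(n+1)/2 = 36.)
Step 4: Test statistic W = min(W+, W-) = 1.
Step 5: Ties in |d|, so use the tie-corrected normal approximation.
        E[W] = n(n+1)/4 = 8*9/4 = 18.
        Tie groups: |d|=6 (t=2), |d|=8 (t=3); sum(t^3 - t) = 30.
        Var[W] = n(n+1)(2n+1)/24 - sum(t^3-t)/48 = 1224/24 - 30/48 = 50.375.
        z = (W - E[W]) / sqrt(Var[W]) = (1 - 18) / 7.0975 = -2.3952.
        Two-sided p = 2*Phi(z) = 0.016611.
Step 6: alpha = 0.05. reject H0.

W+ = 1, W- = 35, W = min = 1, p = 0.016611, reject H0.


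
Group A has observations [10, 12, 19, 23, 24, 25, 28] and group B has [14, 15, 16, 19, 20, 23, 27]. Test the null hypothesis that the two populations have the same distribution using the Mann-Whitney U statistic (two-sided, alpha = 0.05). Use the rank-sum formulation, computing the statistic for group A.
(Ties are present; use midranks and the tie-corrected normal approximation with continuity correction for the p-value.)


Step 1: Combine and sort all 14 observations; assign midranks.
sorted (value, group): (10,X), (12,X), (14,Y), (15,Y), (16,Y), (19,X), (19,Y), (20,Y), (23,X), (23,Y), (24,X), (25,X), (27,Y), (28,X)
ranks: 10->1, 12->2, 14->3, 15->4, 16->5, 19->6.5, 19->6.5, 20->8, 23->9.5, 23->9.5, 24->11, 25->12, 27->13, 28->14
Step 2: Rank sum for X: R1 = 1 + 2 + 6.5 + 9.5 + 11 + 12 + 14 = 56.
Step 3: U_X = R1 - n1(n1+1)/2 = 56 - 7*8/2 = 56 - 28 = 28.
       U_Y = n1*n2 - U_X = 49 - 28 = 21.
Step 4: Ties are present, so use the tie-corrected normal approximation (with continuity correction) for the p-value.
Step 5: p-value = 0.700852; compare to alpha = 0.05. fail to reject H0.

U_X = 28, p = 0.700852, fail to reject H0 at alpha = 0.05.


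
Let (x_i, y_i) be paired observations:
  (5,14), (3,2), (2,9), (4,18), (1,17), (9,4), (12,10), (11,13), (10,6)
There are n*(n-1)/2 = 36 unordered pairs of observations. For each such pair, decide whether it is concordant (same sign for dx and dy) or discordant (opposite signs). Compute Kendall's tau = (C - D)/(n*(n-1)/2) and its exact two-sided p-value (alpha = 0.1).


Step 1: Enumerate the 36 unordered pairs (i,j) with i<j and classify each by sign(x_j-x_i) * sign(y_j-y_i).
  (1,2):dx=-2,dy=-12->C; (1,3):dx=-3,dy=-5->C; (1,4):dx=-1,dy=+4->D; (1,5):dx=-4,dy=+3->D
  (1,6):dx=+4,dy=-10->D; (1,7):dx=+7,dy=-4->D; (1,8):dx=+6,dy=-1->D; (1,9):dx=+5,dy=-8->D
  (2,3):dx=-1,dy=+7->D; (2,4):dx=+1,dy=+16->C; (2,5):dx=-2,dy=+15->D; (2,6):dx=+6,dy=+2->C
  (2,7):dx=+9,dy=+8->C; (2,8):dx=+8,dy=+11->C; (2,9):dx=+7,dy=+4->C; (3,4):dx=+2,dy=+9->C
  (3,5):dx=-1,dy=+8->D; (3,6):dx=+7,dy=-5->D; (3,7):dx=+10,dy=+1->C; (3,8):dx=+9,dy=+4->C
  (3,9):dx=+8,dy=-3->D; (4,5):dx=-3,dy=-1->C; (4,6):dx=+5,dy=-14->D; (4,7):dx=+8,dy=-8->D
  (4,8):dx=+7,dy=-5->D; (4,9):dx=+6,dy=-12->D; (5,6):dx=+8,dy=-13->D; (5,7):dx=+11,dy=-7->D
  (5,8):dx=+10,dy=-4->D; (5,9):dx=+9,dy=-11->D; (6,7):dx=+3,dy=+6->C; (6,8):dx=+2,dy=+9->C
  (6,9):dx=+1,dy=+2->C; (7,8):dx=-1,dy=+3->D; (7,9):dx=-2,dy=-4->C; (8,9):dx=-1,dy=-7->C
Step 2: C = 16, D = 20, total pairs = 36.
Step 3: tau = (C - D)/(n(n-1)/2) = (16 - 20)/36 = -0.111111.
Step 4: Exact two-sided p-value (enumerate n! = 362880 permutations of y under H0): p = 0.761414.
Step 5: alpha = 0.1. fail to reject H0.

tau_b = -0.1111 (C=16, D=20), p = 0.761414, fail to reject H0.


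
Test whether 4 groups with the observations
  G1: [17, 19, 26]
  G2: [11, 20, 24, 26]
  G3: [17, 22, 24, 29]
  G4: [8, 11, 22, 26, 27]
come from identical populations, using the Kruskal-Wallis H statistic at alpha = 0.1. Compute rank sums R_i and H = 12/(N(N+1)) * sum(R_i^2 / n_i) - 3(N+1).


Step 1: Combine all N = 16 observations and assign midranks.
sorted (value, group, rank): (8,G4,1), (11,G2,2.5), (11,G4,2.5), (17,G1,4.5), (17,G3,4.5), (19,G1,6), (20,G2,7), (22,G3,8.5), (22,G4,8.5), (24,G2,10.5), (24,G3,10.5), (26,G1,13), (26,G2,13), (26,G4,13), (27,G4,15), (29,G3,16)
Step 2: Sum ranks within each group.
R_1 = 23.5 (n_1 = 3)
R_2 = 33 (n_2 = 4)
R_3 = 39.5 (n_3 = 4)
R_4 = 40 (n_4 = 5)
Step 3: H = 12/(N(N+1)) * sum(R_i^2/n_i) - 3(N+1)
     = 12/(16*17) * (23.5^2/3 + 33^2/4 + 39.5^2/4 + 40^2/5) - 3*17
     = 0.044118 * 1166.4 - 51
     = 0.458640.
Step 4: Ties present; correction factor C = 1 - 48/(16^3 - 16) = 0.988235. Corrected H = 0.458640 / 0.988235 = 0.464100.
Step 5: Under H0, H ~ chi^2(3); p-value = 0.926705.
Step 6: alpha = 0.1. fail to reject H0.

H = 0.4641, df = 3, p = 0.926705, fail to reject H0.


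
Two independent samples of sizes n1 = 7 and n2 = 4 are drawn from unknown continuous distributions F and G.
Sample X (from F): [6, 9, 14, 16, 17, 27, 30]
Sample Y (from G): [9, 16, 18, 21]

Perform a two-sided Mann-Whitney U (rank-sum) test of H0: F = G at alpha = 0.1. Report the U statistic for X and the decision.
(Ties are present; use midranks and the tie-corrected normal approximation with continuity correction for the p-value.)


Step 1: Combine and sort all 11 observations; assign midranks.
sorted (value, group): (6,X), (9,X), (9,Y), (14,X), (16,X), (16,Y), (17,X), (18,Y), (21,Y), (27,X), (30,X)
ranks: 6->1, 9->2.5, 9->2.5, 14->4, 16->5.5, 16->5.5, 17->7, 18->8, 21->9, 27->10, 30->11
Step 2: Rank sum for X: R1 = 1 + 2.5 + 4 + 5.5 + 7 + 10 + 11 = 41.
Step 3: U_X = R1 - n1(n1+1)/2 = 41 - 7*8/2 = 41 - 28 = 13.
       U_Y = n1*n2 - U_X = 28 - 13 = 15.
Step 4: Ties are present, so use the tie-corrected normal approximation (with continuity correction) for the p-value.
Step 5: p-value = 0.924376; compare to alpha = 0.1. fail to reject H0.

U_X = 13, p = 0.924376, fail to reject H0 at alpha = 0.1.
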